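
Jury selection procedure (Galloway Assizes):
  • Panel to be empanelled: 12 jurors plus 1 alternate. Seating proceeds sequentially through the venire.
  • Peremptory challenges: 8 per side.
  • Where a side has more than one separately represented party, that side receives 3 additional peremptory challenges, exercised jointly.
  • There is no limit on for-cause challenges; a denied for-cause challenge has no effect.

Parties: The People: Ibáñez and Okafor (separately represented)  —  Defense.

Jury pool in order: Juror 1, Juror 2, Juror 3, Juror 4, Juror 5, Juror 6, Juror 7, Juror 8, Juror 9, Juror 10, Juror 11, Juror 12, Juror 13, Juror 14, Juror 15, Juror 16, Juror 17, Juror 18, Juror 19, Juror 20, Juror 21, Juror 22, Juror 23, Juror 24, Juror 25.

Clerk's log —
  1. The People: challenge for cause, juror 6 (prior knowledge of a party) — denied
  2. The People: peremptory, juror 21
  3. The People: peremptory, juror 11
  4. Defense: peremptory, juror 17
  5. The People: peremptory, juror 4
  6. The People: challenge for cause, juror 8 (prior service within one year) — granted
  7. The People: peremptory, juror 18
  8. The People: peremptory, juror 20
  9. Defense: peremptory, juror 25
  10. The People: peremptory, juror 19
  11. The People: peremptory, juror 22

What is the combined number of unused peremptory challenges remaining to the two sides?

The People allotment: 8 base + 3 multi-party = 11. Defense allotment: 8.
The People peremptories used: #21, #11, #4, #18, #20, #19, #22 — 7 (for-cause on #6, #8 don't count).
Defense peremptories used: #17, #25 — 2.
Remaining: (11 − 7) + (8 − 2) = 10.

10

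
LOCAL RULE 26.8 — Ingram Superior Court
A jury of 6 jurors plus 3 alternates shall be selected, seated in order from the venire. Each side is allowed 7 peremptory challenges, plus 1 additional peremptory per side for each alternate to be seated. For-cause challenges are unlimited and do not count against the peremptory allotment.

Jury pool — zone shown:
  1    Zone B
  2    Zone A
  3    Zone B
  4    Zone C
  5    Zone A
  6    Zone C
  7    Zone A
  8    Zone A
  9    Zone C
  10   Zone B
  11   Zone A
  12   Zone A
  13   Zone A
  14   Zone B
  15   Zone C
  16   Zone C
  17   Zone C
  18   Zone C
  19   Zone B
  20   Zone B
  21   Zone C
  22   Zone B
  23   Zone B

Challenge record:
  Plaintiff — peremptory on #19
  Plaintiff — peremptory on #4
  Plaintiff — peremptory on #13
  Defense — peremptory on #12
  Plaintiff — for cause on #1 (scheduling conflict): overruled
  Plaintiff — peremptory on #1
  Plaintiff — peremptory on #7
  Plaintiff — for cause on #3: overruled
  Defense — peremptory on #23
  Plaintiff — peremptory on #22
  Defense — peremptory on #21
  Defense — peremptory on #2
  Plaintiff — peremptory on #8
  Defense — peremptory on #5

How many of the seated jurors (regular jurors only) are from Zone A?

1

Removed: #1, #2, #4, #5, #7, #8, #12, #13, #19, #21, #22, #23.
Seated jurors 1–6: #3, #6, #9, #10, #11, #14 (alternates #15, #16, #17 not counted).
Of those, in Zone A: #11 → 1.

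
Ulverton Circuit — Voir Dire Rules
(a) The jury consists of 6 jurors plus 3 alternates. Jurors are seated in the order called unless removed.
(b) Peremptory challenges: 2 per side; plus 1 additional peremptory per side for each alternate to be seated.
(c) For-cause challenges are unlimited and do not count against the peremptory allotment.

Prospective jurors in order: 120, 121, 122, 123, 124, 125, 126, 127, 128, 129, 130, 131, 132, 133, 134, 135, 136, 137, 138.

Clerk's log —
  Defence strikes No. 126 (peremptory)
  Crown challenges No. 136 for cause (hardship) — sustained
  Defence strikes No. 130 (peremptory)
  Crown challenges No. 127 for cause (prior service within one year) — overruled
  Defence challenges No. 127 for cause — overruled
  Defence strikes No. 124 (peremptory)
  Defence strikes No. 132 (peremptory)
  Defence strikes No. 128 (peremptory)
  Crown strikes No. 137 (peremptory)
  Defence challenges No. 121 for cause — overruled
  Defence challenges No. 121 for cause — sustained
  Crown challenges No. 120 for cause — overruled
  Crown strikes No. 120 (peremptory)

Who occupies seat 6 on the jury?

Removed: #120, #121, #124, #126, #128, #130, #132, #136, #137. (#127 stays — for-cause denied.)
Filling seats in venire order through position 6: #122, #123, #125, #127, #129, #131.
So seat 6 is #131.

131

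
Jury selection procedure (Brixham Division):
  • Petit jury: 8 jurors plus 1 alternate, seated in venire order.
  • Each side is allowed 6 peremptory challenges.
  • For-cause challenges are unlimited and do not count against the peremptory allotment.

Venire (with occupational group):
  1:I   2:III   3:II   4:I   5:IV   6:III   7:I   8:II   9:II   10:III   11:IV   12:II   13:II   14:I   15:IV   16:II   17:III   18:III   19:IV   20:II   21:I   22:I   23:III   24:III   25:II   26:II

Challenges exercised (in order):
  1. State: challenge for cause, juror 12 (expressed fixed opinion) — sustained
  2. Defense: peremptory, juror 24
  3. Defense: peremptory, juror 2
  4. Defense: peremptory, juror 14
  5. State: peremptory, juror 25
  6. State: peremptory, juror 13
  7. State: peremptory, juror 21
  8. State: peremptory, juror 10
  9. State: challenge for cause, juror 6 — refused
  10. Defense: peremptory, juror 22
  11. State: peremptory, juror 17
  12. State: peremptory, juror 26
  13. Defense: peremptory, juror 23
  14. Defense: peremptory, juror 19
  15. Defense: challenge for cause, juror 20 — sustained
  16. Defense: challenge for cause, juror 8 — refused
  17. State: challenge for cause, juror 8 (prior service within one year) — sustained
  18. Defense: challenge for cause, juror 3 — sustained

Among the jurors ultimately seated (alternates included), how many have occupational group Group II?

Removed: #2, #3, #8, #10, #12, #13, #14, #17, #19, #20, #21, #22, #23, #24, #25, #26.
Seated (9 incl. alternates): #1, #4, #5, #6, #7, #9, #11, #15, #16.
Of those, in Group II: #9, #16 → 2.

2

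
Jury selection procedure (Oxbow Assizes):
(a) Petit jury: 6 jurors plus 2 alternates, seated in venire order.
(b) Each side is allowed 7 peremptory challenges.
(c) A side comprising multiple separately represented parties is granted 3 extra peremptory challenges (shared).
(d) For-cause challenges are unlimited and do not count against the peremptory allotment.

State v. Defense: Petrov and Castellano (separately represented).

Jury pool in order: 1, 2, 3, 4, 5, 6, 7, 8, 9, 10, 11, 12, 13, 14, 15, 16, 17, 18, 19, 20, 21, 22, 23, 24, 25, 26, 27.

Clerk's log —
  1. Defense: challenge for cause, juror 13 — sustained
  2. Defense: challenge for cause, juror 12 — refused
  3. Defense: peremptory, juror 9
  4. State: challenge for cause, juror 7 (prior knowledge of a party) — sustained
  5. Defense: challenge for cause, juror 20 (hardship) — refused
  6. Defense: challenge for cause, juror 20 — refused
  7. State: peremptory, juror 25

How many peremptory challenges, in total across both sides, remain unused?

15

State allotment: 7. Defense allotment: 7 base + 3 multi-party = 10.
State peremptories used: #25 — 1 (the for-cause on #7 doesn't count).
Defense peremptories used: #9 — 1 (for-cause on #13, #12, #20, #20 don't count).
Remaining: (7 − 1) + (10 − 1) = 15.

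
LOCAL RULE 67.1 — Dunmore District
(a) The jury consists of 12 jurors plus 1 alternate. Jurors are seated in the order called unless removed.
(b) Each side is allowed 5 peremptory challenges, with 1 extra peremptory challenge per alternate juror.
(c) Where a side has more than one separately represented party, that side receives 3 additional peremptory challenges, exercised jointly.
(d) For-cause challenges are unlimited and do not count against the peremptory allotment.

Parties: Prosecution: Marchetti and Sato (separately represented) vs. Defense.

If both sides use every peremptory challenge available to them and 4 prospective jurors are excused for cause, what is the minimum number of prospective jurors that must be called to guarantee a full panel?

32

Seats to fill: 12 + 1 alternates = 13.
Peremptories — Prosecution: 5 + 1×1 + 3 = 9; Defense: 5 + 1×1 = 6; total 15.
For-cause removals: 4.
Minimum venire: 13 + 15 + 4 = 32.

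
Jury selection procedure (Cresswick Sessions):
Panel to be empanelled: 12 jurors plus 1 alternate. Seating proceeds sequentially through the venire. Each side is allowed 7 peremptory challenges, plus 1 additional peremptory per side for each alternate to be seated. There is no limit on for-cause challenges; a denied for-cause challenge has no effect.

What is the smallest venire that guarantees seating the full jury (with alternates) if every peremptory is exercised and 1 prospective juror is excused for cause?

30

Seats to fill: 12 + 1 alternates = 13.
Peremptories: 7 + 1×1 = 8 per side × 2 sides = 16.
For-cause removals: 1.
Minimum venire: 13 + 16 + 1 = 30.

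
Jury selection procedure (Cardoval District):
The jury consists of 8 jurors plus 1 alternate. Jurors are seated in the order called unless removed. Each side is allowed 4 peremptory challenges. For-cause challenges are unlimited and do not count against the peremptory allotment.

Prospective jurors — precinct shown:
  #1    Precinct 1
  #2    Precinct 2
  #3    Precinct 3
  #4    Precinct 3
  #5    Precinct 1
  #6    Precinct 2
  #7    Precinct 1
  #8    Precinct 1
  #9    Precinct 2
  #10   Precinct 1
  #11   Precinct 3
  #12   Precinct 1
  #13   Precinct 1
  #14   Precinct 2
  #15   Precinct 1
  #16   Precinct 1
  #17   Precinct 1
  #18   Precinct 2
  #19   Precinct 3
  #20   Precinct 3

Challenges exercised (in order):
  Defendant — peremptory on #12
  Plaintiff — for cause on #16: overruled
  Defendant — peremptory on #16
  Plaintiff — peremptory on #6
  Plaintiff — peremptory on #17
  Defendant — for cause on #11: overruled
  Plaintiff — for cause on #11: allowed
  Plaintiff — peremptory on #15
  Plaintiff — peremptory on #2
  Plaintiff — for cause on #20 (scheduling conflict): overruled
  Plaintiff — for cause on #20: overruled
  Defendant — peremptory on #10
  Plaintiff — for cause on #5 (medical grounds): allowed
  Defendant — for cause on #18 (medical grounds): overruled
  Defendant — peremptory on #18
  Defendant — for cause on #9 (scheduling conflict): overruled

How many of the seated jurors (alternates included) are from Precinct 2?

Removed: #2, #5, #6, #10, #11, #12, #15, #16, #17, #18.
Seated (9 incl. alternates): #1, #3, #4, #7, #8, #9, #13, #14, #19.
Of those, in Precinct 2: #9, #14 → 2.

2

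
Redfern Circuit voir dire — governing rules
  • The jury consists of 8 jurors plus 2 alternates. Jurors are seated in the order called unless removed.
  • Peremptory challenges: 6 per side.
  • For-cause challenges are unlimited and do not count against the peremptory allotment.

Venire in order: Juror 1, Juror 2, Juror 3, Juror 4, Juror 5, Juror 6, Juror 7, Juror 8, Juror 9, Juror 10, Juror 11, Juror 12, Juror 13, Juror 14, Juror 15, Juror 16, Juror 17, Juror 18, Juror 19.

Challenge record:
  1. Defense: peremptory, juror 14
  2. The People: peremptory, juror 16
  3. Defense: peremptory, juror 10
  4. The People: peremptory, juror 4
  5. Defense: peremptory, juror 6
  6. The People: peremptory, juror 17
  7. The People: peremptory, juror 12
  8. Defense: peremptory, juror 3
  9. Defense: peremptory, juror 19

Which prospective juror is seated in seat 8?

13

Removed: #3, #4, #6, #10, #12, #14, #16, #17, #19.
Seating in order: seats 1–8 → #1, #2, #5, #7, #8, #9, #11, #13; alternates → #15, #18.
So seat 8 is #13.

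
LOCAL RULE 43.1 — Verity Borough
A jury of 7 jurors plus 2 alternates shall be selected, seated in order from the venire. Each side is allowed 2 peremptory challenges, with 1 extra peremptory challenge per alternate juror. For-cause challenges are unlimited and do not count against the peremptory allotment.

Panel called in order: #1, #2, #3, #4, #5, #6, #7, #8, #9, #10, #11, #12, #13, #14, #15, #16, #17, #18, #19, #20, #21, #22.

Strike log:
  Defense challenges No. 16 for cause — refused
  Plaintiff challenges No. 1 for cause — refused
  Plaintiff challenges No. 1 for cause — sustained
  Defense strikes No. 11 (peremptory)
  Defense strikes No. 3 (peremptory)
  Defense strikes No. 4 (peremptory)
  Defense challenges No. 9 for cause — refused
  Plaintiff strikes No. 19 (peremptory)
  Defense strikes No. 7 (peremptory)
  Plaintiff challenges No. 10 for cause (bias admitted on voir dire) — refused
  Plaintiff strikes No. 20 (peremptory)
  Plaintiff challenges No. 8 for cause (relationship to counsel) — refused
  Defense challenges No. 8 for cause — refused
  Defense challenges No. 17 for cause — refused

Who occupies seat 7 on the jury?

Removed: #1, #3, #4, #7, #11, #19, #20. (#8, #9, #10, #16, #17 stay — for-cause denied.)
Seating in order: seats 1–7 → #2, #5, #6, #8, #9, #10, #12; alternates → #13, #14.
So seat 7 is #12.

12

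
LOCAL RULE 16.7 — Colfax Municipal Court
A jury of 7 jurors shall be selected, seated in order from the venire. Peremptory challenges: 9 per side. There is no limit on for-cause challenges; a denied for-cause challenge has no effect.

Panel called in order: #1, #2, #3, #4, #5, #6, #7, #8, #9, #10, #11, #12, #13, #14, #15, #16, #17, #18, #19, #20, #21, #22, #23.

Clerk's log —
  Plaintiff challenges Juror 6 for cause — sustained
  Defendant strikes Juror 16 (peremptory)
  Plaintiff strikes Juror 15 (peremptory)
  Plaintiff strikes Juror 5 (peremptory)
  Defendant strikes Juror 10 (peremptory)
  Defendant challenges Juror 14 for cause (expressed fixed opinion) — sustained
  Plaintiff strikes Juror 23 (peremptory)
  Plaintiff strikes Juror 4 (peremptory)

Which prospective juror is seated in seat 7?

Removed: #4, #5, #6, #10, #14, #15, #16, #23.
Filling seats in venire order through position 7: #1, #2, #3, #7, #8, #9, #11.
So seat 7 is #11.

11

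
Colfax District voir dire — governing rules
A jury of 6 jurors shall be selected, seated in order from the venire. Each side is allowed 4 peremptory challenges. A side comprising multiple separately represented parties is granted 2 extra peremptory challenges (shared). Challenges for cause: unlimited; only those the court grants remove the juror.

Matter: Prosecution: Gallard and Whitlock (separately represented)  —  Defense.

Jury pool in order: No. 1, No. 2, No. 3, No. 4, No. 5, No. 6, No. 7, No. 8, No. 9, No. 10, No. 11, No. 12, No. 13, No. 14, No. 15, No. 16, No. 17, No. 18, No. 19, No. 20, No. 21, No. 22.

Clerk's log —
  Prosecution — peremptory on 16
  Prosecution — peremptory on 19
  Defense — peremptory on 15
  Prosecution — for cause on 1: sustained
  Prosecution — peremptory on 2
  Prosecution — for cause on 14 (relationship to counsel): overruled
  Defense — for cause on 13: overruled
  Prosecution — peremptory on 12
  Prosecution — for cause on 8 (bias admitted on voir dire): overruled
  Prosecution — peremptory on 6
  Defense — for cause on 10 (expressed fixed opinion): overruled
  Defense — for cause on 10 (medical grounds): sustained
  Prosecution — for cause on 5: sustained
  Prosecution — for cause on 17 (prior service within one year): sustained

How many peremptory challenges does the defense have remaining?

Defense allotment: 4.
Defense peremptories used: #15 — 1 (for-cause on #13, #10, #10 don't count).
Remaining: 4 − 1 = 3.

3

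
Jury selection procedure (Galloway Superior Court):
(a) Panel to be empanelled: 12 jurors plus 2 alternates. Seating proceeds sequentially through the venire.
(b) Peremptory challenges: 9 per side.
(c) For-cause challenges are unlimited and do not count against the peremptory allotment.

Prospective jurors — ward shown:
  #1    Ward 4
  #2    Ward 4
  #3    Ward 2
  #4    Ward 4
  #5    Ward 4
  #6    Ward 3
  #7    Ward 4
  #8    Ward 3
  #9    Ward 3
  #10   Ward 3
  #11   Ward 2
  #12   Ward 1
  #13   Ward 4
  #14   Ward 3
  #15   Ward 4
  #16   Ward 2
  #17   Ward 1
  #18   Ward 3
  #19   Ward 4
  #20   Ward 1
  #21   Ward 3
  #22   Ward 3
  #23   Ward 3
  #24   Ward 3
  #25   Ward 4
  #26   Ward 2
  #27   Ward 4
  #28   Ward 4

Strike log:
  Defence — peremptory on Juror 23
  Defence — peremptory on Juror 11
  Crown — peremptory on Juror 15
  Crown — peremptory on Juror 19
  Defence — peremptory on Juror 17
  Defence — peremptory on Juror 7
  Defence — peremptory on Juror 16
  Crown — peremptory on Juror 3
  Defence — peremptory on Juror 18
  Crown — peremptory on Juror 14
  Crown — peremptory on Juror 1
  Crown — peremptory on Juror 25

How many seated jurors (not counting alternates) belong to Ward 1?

Removed: #1, #3, #7, #11, #14, #15, #16, #17, #18, #19, #23, #25.
Seated jurors 1–12: #2, #4, #5, #6, #8, #9, #10, #12, #13, #20, #21, #22 (alternates #24, #26 not counted).
Of those, in Ward 1: #12, #20 → 2.

2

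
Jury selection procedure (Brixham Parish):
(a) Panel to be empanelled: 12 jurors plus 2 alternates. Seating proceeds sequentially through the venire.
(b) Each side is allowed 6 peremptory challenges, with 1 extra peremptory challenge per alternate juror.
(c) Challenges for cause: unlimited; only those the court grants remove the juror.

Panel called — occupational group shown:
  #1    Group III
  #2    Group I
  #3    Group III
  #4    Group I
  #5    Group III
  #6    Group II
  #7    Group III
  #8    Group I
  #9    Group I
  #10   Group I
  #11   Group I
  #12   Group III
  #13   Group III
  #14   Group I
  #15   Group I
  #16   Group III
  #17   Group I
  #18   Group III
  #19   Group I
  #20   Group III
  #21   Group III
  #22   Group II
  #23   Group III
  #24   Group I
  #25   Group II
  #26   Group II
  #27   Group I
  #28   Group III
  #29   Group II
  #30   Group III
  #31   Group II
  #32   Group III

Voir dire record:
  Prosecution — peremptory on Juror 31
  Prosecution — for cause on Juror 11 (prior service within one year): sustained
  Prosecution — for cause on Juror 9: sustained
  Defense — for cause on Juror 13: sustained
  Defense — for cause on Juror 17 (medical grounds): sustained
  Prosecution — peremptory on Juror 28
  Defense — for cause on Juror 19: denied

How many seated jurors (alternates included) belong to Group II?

Removed: #9, #11, #13, #17, #28, #31.
Seated (14 incl. alternates): #1, #2, #3, #4, #5, #6, #7, #8, #10, #12, #14, #15, #16, #18.
Of those, in Group II: #6 → 1.

1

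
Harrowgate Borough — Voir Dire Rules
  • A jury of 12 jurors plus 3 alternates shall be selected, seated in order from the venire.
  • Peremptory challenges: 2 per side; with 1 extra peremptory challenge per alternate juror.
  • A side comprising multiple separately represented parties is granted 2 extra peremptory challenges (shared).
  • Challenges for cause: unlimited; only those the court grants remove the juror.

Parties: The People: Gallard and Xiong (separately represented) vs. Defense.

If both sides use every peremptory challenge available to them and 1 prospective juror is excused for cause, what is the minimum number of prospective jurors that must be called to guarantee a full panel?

Seats to fill: 12 + 3 alternates = 15.
Peremptories — The People: 2 + 1×3 + 2 = 7; Defense: 2 + 1×3 = 5; total 12.
For-cause removals: 1.
Minimum venire: 15 + 12 + 1 = 28.

28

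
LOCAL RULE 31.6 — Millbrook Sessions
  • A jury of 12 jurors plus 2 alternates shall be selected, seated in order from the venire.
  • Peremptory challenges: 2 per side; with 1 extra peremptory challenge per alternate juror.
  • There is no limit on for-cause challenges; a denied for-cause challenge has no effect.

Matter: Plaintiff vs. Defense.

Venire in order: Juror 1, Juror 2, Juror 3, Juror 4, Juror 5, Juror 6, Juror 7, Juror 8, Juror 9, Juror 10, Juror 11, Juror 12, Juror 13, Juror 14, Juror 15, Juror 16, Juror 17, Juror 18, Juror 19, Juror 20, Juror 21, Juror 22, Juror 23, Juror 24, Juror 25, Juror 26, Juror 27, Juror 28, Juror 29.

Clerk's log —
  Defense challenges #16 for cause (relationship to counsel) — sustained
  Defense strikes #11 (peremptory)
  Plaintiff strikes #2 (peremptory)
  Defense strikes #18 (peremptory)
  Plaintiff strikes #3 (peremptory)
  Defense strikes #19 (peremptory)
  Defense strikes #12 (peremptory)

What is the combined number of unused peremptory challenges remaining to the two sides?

Plaintiff allotment: 2 base + 1 × 2 alternates = 4. Defense allotment: 2 base + 1 × 2 alternates = 4.
Plaintiff peremptories used: #2, #3 — 2.
Defense peremptories used: #11, #18, #19, #12 — 4 (the for-cause on #16 doesn't count).
Remaining: (4 − 2) + (4 − 4) = 2.

2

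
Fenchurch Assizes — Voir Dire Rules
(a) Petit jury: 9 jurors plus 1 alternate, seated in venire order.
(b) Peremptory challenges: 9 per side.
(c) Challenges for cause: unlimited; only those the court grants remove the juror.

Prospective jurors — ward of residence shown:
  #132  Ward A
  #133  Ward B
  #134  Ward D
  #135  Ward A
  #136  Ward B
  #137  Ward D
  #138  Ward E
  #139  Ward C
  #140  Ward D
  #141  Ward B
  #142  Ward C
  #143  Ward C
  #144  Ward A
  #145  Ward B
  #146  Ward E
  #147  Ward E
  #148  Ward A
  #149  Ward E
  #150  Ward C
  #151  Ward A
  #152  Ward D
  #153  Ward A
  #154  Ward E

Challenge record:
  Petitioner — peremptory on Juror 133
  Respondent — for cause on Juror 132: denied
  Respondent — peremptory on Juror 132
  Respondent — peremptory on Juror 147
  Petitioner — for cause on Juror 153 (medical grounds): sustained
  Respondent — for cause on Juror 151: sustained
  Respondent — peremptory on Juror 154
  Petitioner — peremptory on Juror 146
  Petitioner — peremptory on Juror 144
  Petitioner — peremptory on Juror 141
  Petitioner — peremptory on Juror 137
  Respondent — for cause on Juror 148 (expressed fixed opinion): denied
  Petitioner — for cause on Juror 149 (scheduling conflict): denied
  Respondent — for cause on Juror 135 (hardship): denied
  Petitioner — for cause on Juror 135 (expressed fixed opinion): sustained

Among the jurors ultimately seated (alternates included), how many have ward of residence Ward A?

1

Removed: #132, #133, #135, #137, #141, #144, #146, #147, #151, #153, #154.
Seated (10 incl. alternates): #134, #136, #138, #139, #140, #142, #143, #145, #148, #149.
Of those, in Ward A: #148 → 1.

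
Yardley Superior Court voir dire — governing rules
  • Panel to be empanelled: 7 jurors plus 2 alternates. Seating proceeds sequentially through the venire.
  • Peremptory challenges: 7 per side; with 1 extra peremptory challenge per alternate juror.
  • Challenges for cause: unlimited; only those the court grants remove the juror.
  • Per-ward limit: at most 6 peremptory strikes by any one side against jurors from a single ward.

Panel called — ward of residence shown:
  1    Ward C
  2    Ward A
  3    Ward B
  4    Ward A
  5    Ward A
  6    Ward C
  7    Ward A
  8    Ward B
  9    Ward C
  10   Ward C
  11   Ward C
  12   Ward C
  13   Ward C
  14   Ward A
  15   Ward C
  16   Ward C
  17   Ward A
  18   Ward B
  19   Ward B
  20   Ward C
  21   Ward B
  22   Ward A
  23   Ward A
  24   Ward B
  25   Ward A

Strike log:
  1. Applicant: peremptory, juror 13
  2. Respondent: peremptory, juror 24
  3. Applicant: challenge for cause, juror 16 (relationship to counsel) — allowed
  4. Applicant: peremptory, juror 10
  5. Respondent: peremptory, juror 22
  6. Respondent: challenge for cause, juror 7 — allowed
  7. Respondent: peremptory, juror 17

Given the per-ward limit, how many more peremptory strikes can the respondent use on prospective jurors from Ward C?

Respondent peremptories so far: #24, #22, #17 — 3 of 9 used, 6 left overall.
Against Ward C: none yet — per-ward cap 6 leaves 6.
Binding limit: min(6, 6) = 6.

6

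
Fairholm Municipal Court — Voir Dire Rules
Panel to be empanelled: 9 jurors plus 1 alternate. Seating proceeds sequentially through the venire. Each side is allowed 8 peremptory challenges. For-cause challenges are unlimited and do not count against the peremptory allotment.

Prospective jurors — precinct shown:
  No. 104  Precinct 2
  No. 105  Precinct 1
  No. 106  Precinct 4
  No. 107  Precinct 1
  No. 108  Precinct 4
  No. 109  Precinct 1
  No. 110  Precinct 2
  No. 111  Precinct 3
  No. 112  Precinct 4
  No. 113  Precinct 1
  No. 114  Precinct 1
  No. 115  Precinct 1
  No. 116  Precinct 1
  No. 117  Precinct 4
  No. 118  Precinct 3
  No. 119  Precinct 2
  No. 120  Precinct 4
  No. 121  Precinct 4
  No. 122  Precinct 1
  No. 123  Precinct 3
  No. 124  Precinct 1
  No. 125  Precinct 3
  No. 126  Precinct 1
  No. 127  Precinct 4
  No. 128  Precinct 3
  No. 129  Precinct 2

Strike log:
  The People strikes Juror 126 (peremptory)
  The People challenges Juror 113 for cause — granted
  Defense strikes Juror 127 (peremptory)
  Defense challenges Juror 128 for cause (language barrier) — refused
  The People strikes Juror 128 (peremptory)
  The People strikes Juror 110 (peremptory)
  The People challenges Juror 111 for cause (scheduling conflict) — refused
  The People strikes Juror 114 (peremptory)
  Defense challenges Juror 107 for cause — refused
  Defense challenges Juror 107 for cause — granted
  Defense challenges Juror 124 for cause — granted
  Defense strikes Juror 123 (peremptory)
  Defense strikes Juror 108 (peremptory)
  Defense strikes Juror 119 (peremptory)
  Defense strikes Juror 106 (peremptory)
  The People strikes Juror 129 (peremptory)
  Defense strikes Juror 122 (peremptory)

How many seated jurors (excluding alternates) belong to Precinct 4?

2

Removed: #106, #107, #108, #110, #113, #114, #119, #122, #123, #124, #126, #127, #128, #129.
Seated jurors 1–9: #104, #105, #109, #111, #112, #115, #116, #117, #118 (alternates #120 not counted).
Of those, in Precinct 4: #112, #117 → 2.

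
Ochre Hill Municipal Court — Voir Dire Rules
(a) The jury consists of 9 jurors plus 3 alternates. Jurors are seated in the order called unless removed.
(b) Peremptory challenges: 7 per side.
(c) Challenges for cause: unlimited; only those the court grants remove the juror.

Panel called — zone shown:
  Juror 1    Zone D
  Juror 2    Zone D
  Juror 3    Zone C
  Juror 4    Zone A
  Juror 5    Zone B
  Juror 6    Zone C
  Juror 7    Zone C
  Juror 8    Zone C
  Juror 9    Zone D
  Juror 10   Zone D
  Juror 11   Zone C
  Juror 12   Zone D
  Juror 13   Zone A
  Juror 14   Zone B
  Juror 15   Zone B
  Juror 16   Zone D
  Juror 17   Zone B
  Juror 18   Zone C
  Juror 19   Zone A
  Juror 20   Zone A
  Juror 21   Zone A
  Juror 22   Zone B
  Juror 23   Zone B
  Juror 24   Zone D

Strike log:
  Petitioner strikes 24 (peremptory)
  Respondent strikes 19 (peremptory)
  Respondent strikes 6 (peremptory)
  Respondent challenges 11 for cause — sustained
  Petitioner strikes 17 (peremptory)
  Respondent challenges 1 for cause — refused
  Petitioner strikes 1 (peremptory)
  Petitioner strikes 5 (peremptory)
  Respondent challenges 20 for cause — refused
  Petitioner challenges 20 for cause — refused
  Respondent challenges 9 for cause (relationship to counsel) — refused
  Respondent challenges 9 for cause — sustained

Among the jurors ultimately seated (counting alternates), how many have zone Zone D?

4

Removed: #1, #5, #6, #9, #11, #17, #19, #24.
Seated (12 incl. alternates): #2, #3, #4, #7, #8, #10, #12, #13, #14, #15, #16, #18.
Of those, in Zone D: #2, #10, #12, #16 → 4.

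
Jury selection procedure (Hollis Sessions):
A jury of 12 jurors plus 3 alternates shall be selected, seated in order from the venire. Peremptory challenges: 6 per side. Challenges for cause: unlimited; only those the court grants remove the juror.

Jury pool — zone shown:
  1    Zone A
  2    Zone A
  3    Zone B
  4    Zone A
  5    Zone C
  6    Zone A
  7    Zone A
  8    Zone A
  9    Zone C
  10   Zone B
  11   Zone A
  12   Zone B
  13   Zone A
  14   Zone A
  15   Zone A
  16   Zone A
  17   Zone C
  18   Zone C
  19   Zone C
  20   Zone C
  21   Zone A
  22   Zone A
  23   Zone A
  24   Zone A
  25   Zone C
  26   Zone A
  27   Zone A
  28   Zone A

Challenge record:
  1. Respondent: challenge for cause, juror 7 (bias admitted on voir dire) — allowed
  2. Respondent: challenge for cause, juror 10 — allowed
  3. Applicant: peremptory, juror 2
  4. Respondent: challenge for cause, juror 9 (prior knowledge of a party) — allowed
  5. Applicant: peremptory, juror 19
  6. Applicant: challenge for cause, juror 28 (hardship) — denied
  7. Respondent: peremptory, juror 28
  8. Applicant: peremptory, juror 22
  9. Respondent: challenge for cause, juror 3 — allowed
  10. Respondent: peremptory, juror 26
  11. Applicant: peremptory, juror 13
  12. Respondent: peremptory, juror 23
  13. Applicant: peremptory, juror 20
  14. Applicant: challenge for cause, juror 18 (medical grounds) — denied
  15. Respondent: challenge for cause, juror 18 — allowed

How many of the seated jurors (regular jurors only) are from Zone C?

Removed: #2, #3, #7, #9, #10, #13, #18, #19, #20, #22, #23, #26, #28.
Seated jurors 1–12: #1, #4, #5, #6, #8, #11, #12, #14, #15, #16, #17, #21 (alternates #24, #25, #27 not counted).
Of those, in Zone C: #5, #17 → 2.

2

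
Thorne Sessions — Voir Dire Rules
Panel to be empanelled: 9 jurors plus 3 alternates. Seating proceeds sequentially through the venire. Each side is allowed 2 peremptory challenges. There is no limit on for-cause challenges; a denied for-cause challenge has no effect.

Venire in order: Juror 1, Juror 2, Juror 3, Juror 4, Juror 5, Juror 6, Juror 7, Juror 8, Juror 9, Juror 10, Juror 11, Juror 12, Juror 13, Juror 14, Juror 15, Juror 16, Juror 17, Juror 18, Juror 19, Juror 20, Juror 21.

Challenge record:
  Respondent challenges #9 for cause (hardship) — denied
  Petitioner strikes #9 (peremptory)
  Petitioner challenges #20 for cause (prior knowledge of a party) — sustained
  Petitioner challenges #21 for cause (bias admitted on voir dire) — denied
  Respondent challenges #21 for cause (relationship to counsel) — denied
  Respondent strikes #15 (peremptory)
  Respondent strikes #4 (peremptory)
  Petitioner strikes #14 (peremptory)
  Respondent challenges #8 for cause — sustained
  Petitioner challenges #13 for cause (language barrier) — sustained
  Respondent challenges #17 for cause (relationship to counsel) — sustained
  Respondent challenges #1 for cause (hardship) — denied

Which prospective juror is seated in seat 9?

Removed: #4, #8, #9, #13, #14, #15, #17, #20. (#1, #21 stay — for-cause denied.)
Seating in order: seats 1–9 → #1, #2, #3, #5, #6, #7, #10, #11, #12; alternates → #16, #18, #19.
So seat 9 is #12.

12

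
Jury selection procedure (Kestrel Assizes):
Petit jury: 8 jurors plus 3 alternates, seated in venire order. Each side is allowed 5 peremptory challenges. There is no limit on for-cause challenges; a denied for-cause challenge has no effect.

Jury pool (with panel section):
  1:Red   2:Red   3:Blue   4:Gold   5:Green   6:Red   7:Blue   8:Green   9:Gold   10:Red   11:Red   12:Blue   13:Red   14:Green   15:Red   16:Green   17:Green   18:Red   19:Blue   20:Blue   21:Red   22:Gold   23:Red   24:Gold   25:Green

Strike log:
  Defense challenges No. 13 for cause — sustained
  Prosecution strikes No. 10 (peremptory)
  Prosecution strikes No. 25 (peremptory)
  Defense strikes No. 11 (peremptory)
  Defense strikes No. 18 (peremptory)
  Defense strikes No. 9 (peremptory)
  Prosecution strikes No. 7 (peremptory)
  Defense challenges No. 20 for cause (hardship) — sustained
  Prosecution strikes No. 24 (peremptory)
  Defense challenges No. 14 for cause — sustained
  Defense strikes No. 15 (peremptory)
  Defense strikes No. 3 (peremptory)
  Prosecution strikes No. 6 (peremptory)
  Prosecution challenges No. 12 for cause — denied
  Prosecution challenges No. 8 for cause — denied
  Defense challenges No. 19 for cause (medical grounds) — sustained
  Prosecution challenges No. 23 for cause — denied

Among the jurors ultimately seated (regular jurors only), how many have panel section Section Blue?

1

Removed: #3, #6, #7, #9, #10, #11, #13, #14, #15, #18, #19, #20, #24, #25.
Seated jurors 1–8: #1, #2, #4, #5, #8, #12, #16, #17 (alternates #21, #22, #23 not counted).
Of those, in Section Blue: #12 → 1.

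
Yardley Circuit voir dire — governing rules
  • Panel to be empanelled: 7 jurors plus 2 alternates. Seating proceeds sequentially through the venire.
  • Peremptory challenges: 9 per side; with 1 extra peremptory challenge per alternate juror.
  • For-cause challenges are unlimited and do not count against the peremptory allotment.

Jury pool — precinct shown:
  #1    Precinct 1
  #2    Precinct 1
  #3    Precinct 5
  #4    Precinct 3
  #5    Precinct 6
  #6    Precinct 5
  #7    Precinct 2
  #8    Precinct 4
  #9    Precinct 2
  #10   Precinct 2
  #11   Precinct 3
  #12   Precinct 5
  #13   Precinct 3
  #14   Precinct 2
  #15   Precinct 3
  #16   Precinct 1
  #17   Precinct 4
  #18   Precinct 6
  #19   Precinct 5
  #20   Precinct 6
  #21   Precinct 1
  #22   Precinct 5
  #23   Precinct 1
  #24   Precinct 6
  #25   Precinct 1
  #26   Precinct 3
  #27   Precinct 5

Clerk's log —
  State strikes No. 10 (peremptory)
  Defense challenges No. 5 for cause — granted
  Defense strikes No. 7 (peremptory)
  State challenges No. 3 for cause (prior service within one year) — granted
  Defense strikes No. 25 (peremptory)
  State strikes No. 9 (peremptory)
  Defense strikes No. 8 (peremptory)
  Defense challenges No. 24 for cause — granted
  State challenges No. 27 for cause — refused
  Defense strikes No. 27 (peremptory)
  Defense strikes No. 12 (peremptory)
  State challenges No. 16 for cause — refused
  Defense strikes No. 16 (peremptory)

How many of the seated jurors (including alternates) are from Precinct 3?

4

Removed: #3, #5, #7, #8, #9, #10, #12, #16, #24, #25, #27.
Seated (9 incl. alternates): #1, #2, #4, #6, #11, #13, #14, #15, #17.
Of those, in Precinct 3: #4, #11, #13, #15 → 4.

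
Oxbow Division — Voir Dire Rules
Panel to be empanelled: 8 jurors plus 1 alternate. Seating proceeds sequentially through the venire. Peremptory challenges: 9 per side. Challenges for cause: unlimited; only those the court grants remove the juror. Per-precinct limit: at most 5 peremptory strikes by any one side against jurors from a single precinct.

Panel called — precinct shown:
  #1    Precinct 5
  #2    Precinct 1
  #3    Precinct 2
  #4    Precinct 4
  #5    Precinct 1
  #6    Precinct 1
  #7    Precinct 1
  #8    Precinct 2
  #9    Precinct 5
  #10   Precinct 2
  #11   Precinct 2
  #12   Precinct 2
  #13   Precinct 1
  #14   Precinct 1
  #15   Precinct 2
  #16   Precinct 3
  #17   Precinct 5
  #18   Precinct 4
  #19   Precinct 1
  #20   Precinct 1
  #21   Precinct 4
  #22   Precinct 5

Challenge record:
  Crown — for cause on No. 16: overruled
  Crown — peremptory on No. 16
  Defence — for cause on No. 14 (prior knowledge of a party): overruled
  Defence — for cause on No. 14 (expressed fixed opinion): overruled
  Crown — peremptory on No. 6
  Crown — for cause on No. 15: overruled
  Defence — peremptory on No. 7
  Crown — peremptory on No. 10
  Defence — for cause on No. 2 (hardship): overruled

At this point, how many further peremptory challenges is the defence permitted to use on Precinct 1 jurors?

Defence peremptories so far: #7 — 1 of 9 used, 8 left overall.
Against Precinct 1: #7 — 1 used; per-precinct cap 5 leaves 4.
Binding limit: min(8, 4) = 4.

4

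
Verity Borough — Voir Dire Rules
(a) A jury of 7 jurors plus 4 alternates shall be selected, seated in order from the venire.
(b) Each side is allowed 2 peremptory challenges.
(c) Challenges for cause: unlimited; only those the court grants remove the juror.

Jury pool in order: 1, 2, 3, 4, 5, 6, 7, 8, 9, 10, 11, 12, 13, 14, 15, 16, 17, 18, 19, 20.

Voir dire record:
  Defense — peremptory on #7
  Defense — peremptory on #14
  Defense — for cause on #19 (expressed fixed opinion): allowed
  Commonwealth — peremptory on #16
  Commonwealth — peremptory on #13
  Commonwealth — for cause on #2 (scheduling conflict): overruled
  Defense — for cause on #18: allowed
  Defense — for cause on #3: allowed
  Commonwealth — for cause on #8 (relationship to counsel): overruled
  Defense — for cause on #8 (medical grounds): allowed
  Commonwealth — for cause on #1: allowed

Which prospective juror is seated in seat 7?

11

Removed: #1, #3, #7, #8, #13, #14, #16, #18, #19. (#2 stays — for-cause denied.)
Seating in order: seats 1–7 → #2, #4, #5, #6, #9, #10, #11; alternates → #12, #15, #17, #20.
So seat 7 is #11.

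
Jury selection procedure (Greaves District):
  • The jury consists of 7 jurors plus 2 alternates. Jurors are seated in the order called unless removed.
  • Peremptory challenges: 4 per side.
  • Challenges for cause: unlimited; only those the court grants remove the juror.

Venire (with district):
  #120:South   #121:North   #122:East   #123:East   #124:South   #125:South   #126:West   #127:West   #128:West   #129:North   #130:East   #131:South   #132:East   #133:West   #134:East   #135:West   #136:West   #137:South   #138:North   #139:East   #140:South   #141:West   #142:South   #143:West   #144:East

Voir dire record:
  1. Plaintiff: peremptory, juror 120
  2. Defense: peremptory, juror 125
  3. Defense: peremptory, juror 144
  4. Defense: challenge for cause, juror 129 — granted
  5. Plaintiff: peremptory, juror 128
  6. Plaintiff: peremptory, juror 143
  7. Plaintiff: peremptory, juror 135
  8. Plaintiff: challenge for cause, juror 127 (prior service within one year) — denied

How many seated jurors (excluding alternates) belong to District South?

1

Removed: #120, #125, #128, #129, #135, #143, #144.
Seated jurors 1–7: #121, #122, #123, #124, #126, #127, #130 (alternates #131, #132 not counted).
Of those, in District South: #124 → 1.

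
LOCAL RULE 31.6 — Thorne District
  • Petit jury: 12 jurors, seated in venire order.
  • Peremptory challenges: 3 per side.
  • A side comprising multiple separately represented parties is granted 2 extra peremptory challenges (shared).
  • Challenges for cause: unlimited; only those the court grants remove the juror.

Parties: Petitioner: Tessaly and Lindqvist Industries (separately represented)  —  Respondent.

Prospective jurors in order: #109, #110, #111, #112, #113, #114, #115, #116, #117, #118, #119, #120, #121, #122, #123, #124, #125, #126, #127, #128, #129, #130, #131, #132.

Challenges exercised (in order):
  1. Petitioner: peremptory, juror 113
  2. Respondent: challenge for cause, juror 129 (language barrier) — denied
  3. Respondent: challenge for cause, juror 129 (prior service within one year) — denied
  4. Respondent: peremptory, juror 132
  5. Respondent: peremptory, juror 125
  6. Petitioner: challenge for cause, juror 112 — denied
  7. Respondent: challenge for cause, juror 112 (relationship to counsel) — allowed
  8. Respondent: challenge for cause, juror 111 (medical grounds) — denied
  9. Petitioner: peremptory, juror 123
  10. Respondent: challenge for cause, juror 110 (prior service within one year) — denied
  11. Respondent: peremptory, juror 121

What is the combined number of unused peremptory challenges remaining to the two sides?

Petitioner allotment: 3 base + 2 multi-party = 5. Respondent allotment: 3.
Petitioner peremptories used: #113, #123 — 2 (the for-cause on #112 doesn't count).
Respondent peremptories used: #132, #125, #121 — 3 (for-cause on #129, #129, #112, #111, #110 don't count).
Remaining: (5 − 2) + (3 − 3) = 3.

3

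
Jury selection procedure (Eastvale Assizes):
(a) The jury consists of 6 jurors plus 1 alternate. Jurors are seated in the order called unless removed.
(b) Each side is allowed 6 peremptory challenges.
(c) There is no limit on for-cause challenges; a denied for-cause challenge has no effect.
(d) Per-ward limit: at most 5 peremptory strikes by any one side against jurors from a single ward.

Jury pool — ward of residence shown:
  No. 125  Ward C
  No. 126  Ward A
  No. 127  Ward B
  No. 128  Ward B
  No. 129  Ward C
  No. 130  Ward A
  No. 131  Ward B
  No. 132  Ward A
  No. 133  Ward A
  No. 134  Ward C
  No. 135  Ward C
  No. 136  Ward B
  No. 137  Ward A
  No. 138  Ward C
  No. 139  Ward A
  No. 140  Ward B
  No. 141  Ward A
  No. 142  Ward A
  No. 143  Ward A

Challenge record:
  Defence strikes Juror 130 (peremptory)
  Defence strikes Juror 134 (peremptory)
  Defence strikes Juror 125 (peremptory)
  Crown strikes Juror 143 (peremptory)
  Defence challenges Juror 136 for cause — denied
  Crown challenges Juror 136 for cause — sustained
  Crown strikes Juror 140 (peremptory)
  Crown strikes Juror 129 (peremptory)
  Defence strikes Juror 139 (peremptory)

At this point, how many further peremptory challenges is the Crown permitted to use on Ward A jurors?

Crown peremptories so far: #143, #140, #129 — 3 of 6 used, 3 left overall.
Against Ward A: #143 — 1 used; per-ward cap 5 leaves 4.
Binding limit: min(3, 4) = 3.

3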